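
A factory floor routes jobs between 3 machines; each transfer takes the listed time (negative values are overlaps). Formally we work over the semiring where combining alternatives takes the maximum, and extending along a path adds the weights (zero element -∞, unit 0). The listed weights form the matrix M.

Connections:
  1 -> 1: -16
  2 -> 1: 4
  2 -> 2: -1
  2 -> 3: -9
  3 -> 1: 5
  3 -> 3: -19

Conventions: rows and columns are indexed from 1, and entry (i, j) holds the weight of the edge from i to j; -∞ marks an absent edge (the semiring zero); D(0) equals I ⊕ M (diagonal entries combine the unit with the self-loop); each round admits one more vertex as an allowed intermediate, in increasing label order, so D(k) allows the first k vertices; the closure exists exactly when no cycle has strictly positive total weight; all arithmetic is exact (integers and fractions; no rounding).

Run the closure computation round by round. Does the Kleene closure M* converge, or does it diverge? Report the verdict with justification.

D(0):
  [0, -∞, -∞]
  [4, 0, -9]
  [5, -∞, 0]
D(1):
  [0, -∞, -∞]
  [4, 0, -9]
  [5, -∞, 0]
D(2):
  [0, -∞, -∞]
  [4, 0, -9]
  [5, -∞, 0]
D(3):
  [0, -∞, -∞]
  [4, 0, -9]
  [5, -∞, 0]
Key observation: every diagonal entry stays at the unit through all rounds, so no improving cycle exists.
Answer: CONVERGES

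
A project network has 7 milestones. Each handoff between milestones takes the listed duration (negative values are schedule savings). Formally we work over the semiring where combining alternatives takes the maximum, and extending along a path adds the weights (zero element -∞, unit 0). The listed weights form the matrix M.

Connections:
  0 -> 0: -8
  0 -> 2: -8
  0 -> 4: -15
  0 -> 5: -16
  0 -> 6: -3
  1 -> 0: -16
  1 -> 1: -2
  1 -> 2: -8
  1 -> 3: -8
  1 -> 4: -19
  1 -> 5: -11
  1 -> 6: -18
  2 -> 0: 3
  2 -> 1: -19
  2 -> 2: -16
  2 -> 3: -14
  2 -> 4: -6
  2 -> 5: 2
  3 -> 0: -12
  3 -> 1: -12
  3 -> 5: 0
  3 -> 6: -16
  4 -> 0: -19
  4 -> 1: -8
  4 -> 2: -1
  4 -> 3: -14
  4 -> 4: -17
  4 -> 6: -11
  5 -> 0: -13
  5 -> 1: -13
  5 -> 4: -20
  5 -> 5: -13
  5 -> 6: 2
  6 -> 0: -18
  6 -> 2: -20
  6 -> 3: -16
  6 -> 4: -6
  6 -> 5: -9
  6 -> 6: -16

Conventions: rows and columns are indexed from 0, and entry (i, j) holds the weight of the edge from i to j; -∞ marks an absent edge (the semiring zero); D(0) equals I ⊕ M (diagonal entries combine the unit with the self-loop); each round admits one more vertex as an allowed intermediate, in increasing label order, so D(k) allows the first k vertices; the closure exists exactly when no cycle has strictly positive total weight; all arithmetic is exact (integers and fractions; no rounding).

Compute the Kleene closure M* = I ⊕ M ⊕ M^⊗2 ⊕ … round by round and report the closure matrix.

D(0):
  [0, -∞, -8, -∞, -15, -16, -3]
  [-16, 0, -8, -8, -19, -11, -18]
  [3, -19, 0, -14, -6, 2, -∞]
  [-12, -12, -∞, 0, -∞, 0, -16]
  [-19, -8, -1, -14, 0, -∞, -11]
  [-13, -13, -∞, -∞, -20, 0, 2]
  [-18, -∞, -20, -16, -6, -9, 0]
D(1):
  [0, -∞, -8, -∞, -15, -16, -3]
  [-16, 0, -8, -8, -19, -11, -18]
  [3, -19, 0, -14, -6, 2, 0]
  [-12, -12, -20, 0, -27, 0, -15]
  [-19, -8, -1, -14, 0, -35, -11]
  [-13, -13, -21, -∞, -20, 0, 2]
  [-18, -∞, -20, -16, -6, -9, 0]
D(2):
  [0, -∞, -8, -∞, -15, -16, -3]
  [-16, 0, -8, -8, -19, -11, -18]
  [3, -19, 0, -14, -6, 2, 0]
  [-12, -12, -20, 0, -27, 0, -15]
  [-19, -8, -1, -14, 0, -19, -11]
  [-13, -13, -21, -21, -20, 0, 2]
  [-18, -∞, -20, -16, -6, -9, 0]
D(3):
  [0, -27, -8, -22, -14, -6, -3]
  [-5, 0, -8, -8, -14, -6, -8]
  [3, -19, 0, -14, -6, 2, 0]
  [-12, -12, -20, 0, -26, 0, -15]
  [2, -8, -1, -14, 0, 1, -1]
  [-13, -13, -21, -21, -20, 0, 2]
  [-17, -39, -20, -16, -6, -9, 0]
D(4):
  [0, -27, -8, -22, -14, -6, -3]
  [-5, 0, -8, -8, -14, -6, -8]
  [3, -19, 0, -14, -6, 2, 0]
  [-12, -12, -20, 0, -26, 0, -15]
  [2, -8, -1, -14, 0, 1, -1]
  [-13, -13, -21, -21, -20, 0, 2]
  [-17, -28, -20, -16, -6, -9, 0]
D(5):
  [0, -22, -8, -22, -14, -6, -3]
  [-5, 0, -8, -8, -14, -6, -8]
  [3, -14, 0, -14, -6, 2, 0]
  [-12, -12, -20, 0, -26, 0, -15]
  [2, -8, -1, -14, 0, 1, -1]
  [-13, -13, -21, -21, -20, 0, 2]
  [-4, -14, -7, -16, -6, -5, 0]
D(6):
  [0, -19, -8, -22, -14, -6, -3]
  [-5, 0, -8, -8, -14, -6, -4]
  [3, -11, 0, -14, -6, 2, 4]
  [-12, -12, -20, 0, -20, 0, 2]
  [2, -8, -1, -14, 0, 1, 3]
  [-13, -13, -21, -21, -20, 0, 2]
  [-4, -14, -7, -16, -6, -5, 0]
D(7):
  [0, -17, -8, -19, -9, -6, -3]
  [-5, 0, -8, -8, -10, -6, -4]
  [3, -10, 0, -12, -2, 2, 4]
  [-2, -12, -5, 0, -4, 0, 2]
  [2, -8, -1, -13, 0, 1, 3]
  [-2, -12, -5, -14, -4, 0, 2]
  [-4, -14, -7, -16, -6, -5, 0]
Answer: M* = [[0, -17, -8, -19, -9, -6, -3], [-5, 0, -8, -8, -10, -6, -4], [3, -10, 0, -12, -2, 2, 4], [-2, -12, -5, 0, -4, 0, 2], [2, -8, -1, -13, 0, 1, 3], [-2, -12, -5, -14, -4, 0, 2], [-4, -14, -7, -16, -6, -5, 0]]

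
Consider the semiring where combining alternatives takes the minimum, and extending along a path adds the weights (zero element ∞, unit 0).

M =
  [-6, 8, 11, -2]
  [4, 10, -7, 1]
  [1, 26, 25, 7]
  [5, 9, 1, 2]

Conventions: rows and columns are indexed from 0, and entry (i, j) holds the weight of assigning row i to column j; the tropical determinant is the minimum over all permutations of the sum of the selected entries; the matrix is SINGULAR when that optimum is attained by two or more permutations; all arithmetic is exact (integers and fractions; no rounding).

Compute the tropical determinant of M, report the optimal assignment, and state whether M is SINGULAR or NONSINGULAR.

σ = (0, 1, 2, 3): (-6) + 10 + 25 + 2 = 31
σ = (0, 1, 3, 2): (-6) + 10 + 7 + 1 = 12
σ = (0, 2, 1, 3): (-6) + (-7) + 26 + 2 = 15
σ = (0, 2, 3, 1): (-6) + (-7) + 7 + 9 = 3
σ = (0, 3, 1, 2): (-6) + 1 + 26 + 1 = 22
σ = (0, 3, 2, 1): (-6) + 1 + 25 + 9 = 29
σ = (1, 0, 2, 3): 8 + 4 + 25 + 2 = 39
σ = (1, 0, 3, 2): 8 + 4 + 7 + 1 = 20
σ = (1, 2, 0, 3): 8 + (-7) + 1 + 2 = 4
σ = (1, 2, 3, 0): 8 + (-7) + 7 + 5 = 13
σ = (1, 3, 0, 2): 8 + 1 + 1 + 1 = 11
σ = (1, 3, 2, 0): 8 + 1 + 25 + 5 = 39
σ = (2, 0, 1, 3): 11 + 4 + 26 + 2 = 43
σ = (2, 0, 3, 1): 11 + 4 + 7 + 9 = 31
σ = (2, 1, 0, 3): 11 + 10 + 1 + 2 = 24
σ = (2, 1, 3, 0): 11 + 10 + 7 + 5 = 33
σ = (2, 3, 0, 1): 11 + 1 + 1 + 9 = 22
σ = (2, 3, 1, 0): 11 + 1 + 26 + 5 = 43
σ = (3, 0, 1, 2): (-2) + 4 + 26 + 1 = 29
σ = (3, 0, 2, 1): (-2) + 4 + 25 + 9 = 36
σ = (3, 1, 0, 2): (-2) + 10 + 1 + 1 = 10
σ = (3, 1, 2, 0): (-2) + 10 + 25 + 5 = 38
σ = (3, 2, 0, 1): (-2) + (-7) + 1 + 9 = 1
σ = (3, 2, 1, 0): (-2) + (-7) + 26 + 5 = 22
Optimal value attained by: σ = (3, 2, 0, 1).
Answer: det⊕(M) = 1; verdict: NONSINGULAR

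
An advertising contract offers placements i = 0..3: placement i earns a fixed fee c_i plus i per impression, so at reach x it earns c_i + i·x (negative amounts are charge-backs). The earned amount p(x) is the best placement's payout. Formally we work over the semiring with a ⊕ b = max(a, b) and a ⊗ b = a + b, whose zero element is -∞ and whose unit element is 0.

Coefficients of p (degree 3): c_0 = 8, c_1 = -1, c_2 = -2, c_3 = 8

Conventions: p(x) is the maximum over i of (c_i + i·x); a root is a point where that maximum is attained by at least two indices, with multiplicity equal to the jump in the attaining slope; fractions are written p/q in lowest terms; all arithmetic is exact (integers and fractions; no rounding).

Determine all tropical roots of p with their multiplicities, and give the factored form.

hull edge (i=0, c=8) to (i=3, c=8): slope 0, span 3
Factored form: p(x) = 8 ⊗ (x ⊕ 0) ⊗ (x ⊕ 0) ⊗ (x ⊕ 0)
Answer: roots = 0 (mult 3)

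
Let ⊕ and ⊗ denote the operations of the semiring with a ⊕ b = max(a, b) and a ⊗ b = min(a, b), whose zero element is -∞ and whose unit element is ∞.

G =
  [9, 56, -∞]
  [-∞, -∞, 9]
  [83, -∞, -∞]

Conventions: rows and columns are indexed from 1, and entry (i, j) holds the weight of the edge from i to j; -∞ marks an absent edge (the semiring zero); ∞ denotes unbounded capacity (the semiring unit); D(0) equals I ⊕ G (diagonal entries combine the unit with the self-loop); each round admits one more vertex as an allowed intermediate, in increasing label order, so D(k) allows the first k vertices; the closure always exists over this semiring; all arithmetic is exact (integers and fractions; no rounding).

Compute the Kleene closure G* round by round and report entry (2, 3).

D(0):
  [∞, 56, -∞]
  [-∞, ∞, 9]
  [83, -∞, ∞]
D(1):
  [∞, 56, -∞]
  [-∞, ∞, 9]
  [83, 56, ∞]
D(2):
  [∞, 56, 9]
  [-∞, ∞, 9]
  [83, 56, ∞]
D(3):
  [∞, 56, 9]
  [9, ∞, 9]
  [83, 56, ∞]
Answer: G*[2][3] = 9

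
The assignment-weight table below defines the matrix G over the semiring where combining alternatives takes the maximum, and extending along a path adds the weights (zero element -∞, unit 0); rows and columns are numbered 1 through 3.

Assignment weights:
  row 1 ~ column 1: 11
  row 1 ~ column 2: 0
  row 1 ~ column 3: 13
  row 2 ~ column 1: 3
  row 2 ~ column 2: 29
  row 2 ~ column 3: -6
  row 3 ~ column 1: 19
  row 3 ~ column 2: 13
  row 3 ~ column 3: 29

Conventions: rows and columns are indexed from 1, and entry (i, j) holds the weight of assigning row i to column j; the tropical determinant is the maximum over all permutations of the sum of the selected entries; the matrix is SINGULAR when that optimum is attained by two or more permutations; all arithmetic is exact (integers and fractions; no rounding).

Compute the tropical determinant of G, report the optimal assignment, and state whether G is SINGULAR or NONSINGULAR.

σ = (1, 2, 3): 11 + 29 + 29 = 69
σ = (1, 3, 2): 11 + (-6) + 13 = 18
σ = (2, 1, 3): 0 + 3 + 29 = 32
σ = (2, 3, 1): 0 + (-6) + 19 = 13
σ = (3, 1, 2): 13 + 3 + 13 = 29
σ = (3, 2, 1): 13 + 29 + 19 = 61
Optimal value attained by: σ = (1, 2, 3).
Answer: det⊕(G) = 69; verdict: NONSINGULAR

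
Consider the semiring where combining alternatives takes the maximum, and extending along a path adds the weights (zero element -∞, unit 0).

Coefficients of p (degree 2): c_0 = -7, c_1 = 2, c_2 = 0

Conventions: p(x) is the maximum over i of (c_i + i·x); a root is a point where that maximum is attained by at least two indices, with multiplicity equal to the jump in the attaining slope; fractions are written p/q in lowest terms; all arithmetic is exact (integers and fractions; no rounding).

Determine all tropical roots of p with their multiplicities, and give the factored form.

hull edge (i=0, c=-7) to (i=1, c=2): slope 9, span 1
hull edge (i=1, c=2) to (i=2, c=0): slope -2, span 1
Factored form: p(x) = 0 ⊗ (x ⊕ (-9)) ⊗ (x ⊕ 2)
Answer: roots = -9 (mult 1), 2 (mult 1)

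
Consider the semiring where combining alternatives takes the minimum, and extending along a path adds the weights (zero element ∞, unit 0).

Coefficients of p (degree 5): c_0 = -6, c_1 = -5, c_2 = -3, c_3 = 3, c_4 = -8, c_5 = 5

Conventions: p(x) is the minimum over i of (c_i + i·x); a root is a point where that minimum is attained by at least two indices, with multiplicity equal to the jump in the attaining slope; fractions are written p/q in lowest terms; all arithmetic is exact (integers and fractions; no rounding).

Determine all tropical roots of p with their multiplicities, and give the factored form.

hull edge (i=0, c=-6) to (i=4, c=-8): slope -1/2, span 4
hull edge (i=4, c=-8) to (i=5, c=5): slope 13, span 1
Factored form: p(x) = 5 ⊗ (x ⊕ (-13)) ⊗ (x ⊕ 1/2) ⊗ (x ⊕ 1/2) ⊗ (x ⊕ 1/2) ⊗ (x ⊕ 1/2)
Answer: roots = -13 (mult 1), 1/2 (mult 4)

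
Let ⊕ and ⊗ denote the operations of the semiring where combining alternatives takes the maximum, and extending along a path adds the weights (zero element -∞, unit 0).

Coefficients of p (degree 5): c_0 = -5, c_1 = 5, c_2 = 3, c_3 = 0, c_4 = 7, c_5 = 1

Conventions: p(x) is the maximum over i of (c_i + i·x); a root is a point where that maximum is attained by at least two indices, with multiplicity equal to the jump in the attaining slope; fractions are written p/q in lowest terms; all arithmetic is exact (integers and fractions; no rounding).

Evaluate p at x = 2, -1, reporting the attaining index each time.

p(2) = max(-5+0·2=-5, 5+1·2=7, 3+2·2=7, 0+3·2=6, 7+4·2=15, 1+5·2=11) = 15 (attained by i=4)
p(-1) = max(-5+0·(-1)=-5, 5+1·(-1)=4, 3+2·(-1)=1, 0+3·(-1)=-3, 7+4·(-1)=3, 1+5·(-1)=-4) = 4 (attained by i=1)
Answer: p(2) = 15; p(-1) = 4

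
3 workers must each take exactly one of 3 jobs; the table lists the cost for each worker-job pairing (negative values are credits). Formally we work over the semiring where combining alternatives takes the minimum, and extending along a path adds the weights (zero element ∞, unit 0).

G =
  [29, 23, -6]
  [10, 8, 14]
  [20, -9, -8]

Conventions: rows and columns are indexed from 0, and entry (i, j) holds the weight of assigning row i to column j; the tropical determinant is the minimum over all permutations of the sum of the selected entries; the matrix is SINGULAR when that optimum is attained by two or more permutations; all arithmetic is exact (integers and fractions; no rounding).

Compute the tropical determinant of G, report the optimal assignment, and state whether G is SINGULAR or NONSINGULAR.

σ = (0, 1, 2): 29 + 8 + (-8) = 29
σ = (0, 2, 1): 29 + 14 + (-9) = 34
σ = (1, 0, 2): 23 + 10 + (-8) = 25
σ = (1, 2, 0): 23 + 14 + 20 = 57
σ = (2, 0, 1): (-6) + 10 + (-9) = -5
σ = (2, 1, 0): (-6) + 8 + 20 = 22
Optimal value attained by: σ = (2, 0, 1).
Answer: det⊕(G) = -5; verdict: NONSINGULAR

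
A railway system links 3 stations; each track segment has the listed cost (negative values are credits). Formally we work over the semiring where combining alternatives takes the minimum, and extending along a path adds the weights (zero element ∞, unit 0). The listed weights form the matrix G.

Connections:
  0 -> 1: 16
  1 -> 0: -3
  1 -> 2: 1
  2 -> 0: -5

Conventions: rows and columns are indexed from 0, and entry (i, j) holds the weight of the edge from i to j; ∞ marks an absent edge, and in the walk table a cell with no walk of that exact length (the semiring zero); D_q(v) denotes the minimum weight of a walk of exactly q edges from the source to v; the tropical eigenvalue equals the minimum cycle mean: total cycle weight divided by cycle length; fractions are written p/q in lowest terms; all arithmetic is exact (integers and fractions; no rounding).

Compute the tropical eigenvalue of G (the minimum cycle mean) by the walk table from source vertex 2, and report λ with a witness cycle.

q=0: [∞, ∞, 0]
q=1: [-5, ∞, ∞]
q=2: [∞, 11, ∞]
q=3: [8, ∞, 12]
Optimal cycle mean attained by: cycle 0->1->2->0, total 16 + 1 + (-5), length 3.
Answer: λ = 4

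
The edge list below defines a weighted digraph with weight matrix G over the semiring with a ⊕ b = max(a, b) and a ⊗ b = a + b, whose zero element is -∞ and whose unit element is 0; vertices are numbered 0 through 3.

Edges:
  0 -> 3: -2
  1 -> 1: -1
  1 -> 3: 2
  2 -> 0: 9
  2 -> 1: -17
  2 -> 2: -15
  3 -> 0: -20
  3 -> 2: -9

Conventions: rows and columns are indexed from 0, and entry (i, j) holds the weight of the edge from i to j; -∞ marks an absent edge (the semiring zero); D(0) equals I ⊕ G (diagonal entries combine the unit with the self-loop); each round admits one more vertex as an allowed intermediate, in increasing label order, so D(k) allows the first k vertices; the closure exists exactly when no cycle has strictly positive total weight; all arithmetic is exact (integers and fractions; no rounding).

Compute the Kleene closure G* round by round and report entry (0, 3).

D(0):
  [0, -∞, -∞, -2]
  [-∞, 0, -∞, 2]
  [9, -17, 0, -∞]
  [-20, -∞, -9, 0]
D(1):
  [0, -∞, -∞, -2]
  [-∞, 0, -∞, 2]
  [9, -17, 0, 7]
  [-20, -∞, -9, 0]
D(2):
  [0, -∞, -∞, -2]
  [-∞, 0, -∞, 2]
  [9, -17, 0, 7]
  [-20, -∞, -9, 0]
D(3):
  [0, -∞, -∞, -2]
  [-∞, 0, -∞, 2]
  [9, -17, 0, 7]
  [0, -26, -9, 0]
D(4):
  [0, -28, -11, -2]
  [2, 0, -7, 2]
  [9, -17, 0, 7]
  [0, -26, -9, 0]
Answer: G*[0][3] = -2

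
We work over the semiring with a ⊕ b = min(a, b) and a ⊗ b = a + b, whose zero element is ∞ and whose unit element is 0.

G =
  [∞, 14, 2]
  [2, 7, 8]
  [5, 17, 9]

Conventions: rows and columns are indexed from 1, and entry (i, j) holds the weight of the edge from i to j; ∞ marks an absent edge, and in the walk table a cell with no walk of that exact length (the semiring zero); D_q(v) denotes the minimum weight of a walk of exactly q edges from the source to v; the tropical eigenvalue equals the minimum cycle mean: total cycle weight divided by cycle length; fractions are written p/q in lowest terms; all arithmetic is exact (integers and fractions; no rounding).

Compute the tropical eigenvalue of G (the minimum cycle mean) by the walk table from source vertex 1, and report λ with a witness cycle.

q=0: [0, ∞, ∞]
q=1: [∞, 14, 2]
q=2: [7, 19, 11]
q=3: [16, 21, 9]
Optimal cycle mean attained by: cycle 1->3->1, total 2 + 5, length 2.
Answer: λ = 7/2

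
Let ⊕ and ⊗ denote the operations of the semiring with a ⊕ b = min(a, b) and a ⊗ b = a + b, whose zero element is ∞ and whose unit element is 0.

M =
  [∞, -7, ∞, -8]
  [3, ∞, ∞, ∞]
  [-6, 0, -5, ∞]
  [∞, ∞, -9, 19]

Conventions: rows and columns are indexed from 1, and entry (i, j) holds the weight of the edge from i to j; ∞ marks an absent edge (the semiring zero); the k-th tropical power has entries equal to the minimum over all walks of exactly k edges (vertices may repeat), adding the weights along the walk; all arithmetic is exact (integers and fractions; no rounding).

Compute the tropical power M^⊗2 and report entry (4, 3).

M^⊗2:
  [-4, ∞, -17, 11]
  [∞, -4, ∞, -5]
  [-11, -13, -10, -14]
  [-15, -9, -14, 38]
Key observation: the optimum is the walk 4->3->3, with weight (-9) + (-5) = -14.
Optimal value attained by: walk 4->3->3.
Answer: (M^⊗2)[4][3] = -14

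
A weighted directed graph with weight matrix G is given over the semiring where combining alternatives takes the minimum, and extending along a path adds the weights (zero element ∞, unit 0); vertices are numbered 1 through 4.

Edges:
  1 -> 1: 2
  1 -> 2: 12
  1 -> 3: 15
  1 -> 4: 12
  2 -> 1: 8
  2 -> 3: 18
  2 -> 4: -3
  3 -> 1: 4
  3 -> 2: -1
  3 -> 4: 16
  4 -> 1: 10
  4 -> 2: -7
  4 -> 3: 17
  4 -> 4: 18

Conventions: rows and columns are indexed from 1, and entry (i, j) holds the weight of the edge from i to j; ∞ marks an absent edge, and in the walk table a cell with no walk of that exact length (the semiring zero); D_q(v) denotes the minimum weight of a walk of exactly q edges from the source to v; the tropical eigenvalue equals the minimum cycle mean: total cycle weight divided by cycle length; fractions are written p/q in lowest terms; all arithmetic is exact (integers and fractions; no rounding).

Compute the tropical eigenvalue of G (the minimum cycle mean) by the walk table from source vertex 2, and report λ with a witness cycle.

q=0: [∞, 0, ∞, ∞]
q=1: [8, ∞, 18, -3]
q=2: [7, -10, 14, 15]
q=3: [-2, 8, 8, -13]
q=4: [-3, -20, 4, 5]
Optimal cycle mean attained by: cycle 2->4->2, total (-3) + (-7), length 2.
Answer: λ = -5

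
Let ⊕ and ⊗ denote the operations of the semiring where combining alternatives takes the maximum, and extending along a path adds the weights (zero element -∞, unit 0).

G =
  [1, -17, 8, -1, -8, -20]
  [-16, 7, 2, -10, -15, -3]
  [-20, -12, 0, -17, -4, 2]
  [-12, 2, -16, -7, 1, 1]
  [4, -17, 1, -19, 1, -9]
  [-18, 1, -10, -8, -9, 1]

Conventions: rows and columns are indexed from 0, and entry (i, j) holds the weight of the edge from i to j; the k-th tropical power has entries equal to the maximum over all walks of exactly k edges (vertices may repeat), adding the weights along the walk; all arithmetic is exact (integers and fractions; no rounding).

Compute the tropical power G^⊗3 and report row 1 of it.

G^⊗2:
  [2, 1, 9, 0, 4, 10]
  [-9, 14, 9, -3, -2, 4]
  [0, 3, 0, -6, -3, 3]
  [5, 9, 4, -7, 2, 2]
  [5, -8, 12, 3, 2, 3]
  [-5, 8, 3, -7, -7, 2]
G^⊗3:
  [8, 11, 10, 2, 5, 11]
  [2, 21, 16, 4, 5, 11]
  [1, 10, 8, -1, -2, 4]
  [6, 16, 13, 4, 3, 6]
  [6, 5, 13, 4, 8, 14]
  [-3, 15, 10, -2, -1, 5]
Answer: row 1 of G^⊗3 = [2, 21, 16, 4, 5, 11]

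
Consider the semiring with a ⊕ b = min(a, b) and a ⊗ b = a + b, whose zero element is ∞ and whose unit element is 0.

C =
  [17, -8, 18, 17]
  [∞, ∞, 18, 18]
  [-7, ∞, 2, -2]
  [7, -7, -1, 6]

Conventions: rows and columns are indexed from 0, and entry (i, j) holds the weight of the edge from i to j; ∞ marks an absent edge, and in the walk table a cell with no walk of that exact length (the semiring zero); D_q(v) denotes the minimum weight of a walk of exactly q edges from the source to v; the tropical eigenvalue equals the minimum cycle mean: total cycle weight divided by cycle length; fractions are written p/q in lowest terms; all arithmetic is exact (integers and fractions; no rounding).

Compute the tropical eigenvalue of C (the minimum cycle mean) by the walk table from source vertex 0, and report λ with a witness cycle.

q=0: [0, ∞, ∞, ∞]
q=1: [17, -8, 18, 17]
q=2: [11, 9, 10, 10]
q=3: [3, 3, 9, 8]
q=4: [2, -5, 7, 7]
Optimal cycle mean attained by: cycle 2->3->2, total (-2) + (-1), length 2.
Answer: λ = -3/2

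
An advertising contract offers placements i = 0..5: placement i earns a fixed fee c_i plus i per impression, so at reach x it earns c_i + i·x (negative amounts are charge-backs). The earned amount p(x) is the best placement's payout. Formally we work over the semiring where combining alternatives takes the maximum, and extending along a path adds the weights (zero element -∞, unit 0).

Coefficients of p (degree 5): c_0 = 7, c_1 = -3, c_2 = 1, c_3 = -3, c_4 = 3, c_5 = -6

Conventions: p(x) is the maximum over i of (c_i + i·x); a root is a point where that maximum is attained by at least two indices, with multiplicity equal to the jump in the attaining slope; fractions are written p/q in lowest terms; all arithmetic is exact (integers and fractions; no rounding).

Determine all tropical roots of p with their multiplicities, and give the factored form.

hull edge (i=0, c=7) to (i=4, c=3): slope -1, span 4
hull edge (i=4, c=3) to (i=5, c=-6): slope -9, span 1
Factored form: p(x) = -6 ⊗ (x ⊕ 1) ⊗ (x ⊕ 1) ⊗ (x ⊕ 1) ⊗ (x ⊕ 1) ⊗ (x ⊕ 9)
Answer: roots = 1 (mult 4), 9 (mult 1)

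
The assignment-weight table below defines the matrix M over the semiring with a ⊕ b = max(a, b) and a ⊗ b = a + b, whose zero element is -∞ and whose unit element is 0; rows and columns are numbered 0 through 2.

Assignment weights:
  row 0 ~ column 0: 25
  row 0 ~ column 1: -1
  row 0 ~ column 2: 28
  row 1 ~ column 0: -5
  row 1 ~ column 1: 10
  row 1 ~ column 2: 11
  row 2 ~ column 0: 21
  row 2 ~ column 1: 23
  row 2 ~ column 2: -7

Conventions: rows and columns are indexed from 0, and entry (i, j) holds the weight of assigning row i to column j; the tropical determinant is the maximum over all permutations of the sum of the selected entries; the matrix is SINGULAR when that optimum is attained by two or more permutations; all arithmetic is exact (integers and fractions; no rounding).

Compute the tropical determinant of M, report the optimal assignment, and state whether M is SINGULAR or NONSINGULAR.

σ = (0, 1, 2): 25 + 10 + (-7) = 28
σ = (0, 2, 1): 25 + 11 + 23 = 59
σ = (1, 0, 2): (-1) + (-5) + (-7) = -13
σ = (1, 2, 0): (-1) + 11 + 21 = 31
σ = (2, 0, 1): 28 + (-5) + 23 = 46
σ = (2, 1, 0): 28 + 10 + 21 = 59
Optimal value attained by: σ = (0, 2, 1).
Answer: det⊕(M) = 59; verdict: SINGULAR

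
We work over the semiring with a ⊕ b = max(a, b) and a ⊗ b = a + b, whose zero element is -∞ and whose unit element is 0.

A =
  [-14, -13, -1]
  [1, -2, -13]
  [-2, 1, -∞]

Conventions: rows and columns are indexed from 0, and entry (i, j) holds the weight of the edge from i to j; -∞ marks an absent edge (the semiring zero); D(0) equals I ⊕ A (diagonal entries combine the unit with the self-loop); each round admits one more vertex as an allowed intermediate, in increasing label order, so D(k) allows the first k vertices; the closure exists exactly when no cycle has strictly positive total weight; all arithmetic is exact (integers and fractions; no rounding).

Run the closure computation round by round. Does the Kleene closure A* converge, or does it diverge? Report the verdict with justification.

D(0):
  [0, -13, -1]
  [1, 0, -13]
  [-2, 1, 0]
D(1):
  [0, -13, -1]
  [1, 0, 0]
  [-2, 1, 0]
Detection: at round 2, diagonal entry (2, 2) turns strictly positive.
Key observation: the cycle 2->1->0->2 has total weight 1 + 1 + (-1), which is strictly positive.
Answer: DIVERGES — positive cycle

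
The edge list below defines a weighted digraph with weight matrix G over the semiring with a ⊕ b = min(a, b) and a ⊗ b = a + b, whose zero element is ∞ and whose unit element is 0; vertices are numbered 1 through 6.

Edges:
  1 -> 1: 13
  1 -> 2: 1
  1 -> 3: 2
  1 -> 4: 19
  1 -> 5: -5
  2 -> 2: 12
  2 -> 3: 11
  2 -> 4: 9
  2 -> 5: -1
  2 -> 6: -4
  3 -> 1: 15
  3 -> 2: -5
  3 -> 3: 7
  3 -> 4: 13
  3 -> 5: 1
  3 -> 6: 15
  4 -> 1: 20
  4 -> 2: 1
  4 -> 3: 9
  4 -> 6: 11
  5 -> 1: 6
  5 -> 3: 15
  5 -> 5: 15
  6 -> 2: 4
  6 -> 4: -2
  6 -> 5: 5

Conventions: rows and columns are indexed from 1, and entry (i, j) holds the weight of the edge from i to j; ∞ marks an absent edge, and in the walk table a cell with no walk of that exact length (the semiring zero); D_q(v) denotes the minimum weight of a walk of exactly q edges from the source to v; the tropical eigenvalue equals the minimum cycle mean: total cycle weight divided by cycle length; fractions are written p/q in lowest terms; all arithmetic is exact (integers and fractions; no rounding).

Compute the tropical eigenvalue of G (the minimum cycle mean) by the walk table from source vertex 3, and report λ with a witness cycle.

q=0: [∞, ∞, 0, ∞, ∞, ∞]
q=1: [15, -5, 7, 13, 1, 15]
q=2: [7, 2, 6, 4, -6, -9]
q=3: [0, -5, 9, -11, -4, -2]
q=4: [2, -10, -2, -4, -6, -9]
q=5: [0, -7, 1, -11, -11, -14]
q=6: [-5, -10, -2, -16, -9, -11]
Optimal cycle mean attained by: cycle 2->6->4->2, total (-4) + (-2) + 1, length 3.
Answer: λ = -5/3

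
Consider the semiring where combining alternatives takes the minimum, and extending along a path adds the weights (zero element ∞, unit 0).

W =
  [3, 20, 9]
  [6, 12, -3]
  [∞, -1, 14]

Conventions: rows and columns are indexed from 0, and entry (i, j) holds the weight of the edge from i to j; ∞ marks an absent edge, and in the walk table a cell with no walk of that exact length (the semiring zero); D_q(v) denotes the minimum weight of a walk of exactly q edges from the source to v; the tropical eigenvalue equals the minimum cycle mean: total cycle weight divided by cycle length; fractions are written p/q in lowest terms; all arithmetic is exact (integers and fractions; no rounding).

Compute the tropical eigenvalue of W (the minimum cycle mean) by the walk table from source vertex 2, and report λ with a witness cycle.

q=0: [∞, ∞, 0]
q=1: [∞, -1, 14]
q=2: [5, 11, -4]
q=3: [8, -5, 8]
Optimal cycle mean attained by: cycle 1->2->1, total (-3) + (-1), length 2.
Answer: λ = -2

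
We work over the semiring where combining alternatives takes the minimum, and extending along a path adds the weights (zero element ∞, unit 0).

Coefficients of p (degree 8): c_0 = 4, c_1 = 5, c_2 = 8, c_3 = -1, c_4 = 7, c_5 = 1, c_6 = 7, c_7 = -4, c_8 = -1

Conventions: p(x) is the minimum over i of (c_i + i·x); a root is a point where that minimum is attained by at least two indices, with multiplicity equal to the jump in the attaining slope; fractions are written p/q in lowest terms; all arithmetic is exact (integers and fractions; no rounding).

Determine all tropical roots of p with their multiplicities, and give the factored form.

hull edge (i=0, c=4) to (i=3, c=-1): slope -5/3, span 3
hull edge (i=3, c=-1) to (i=7, c=-4): slope -3/4, span 4
hull edge (i=7, c=-4) to (i=8, c=-1): slope 3, span 1
Factored form: p(x) = -1 ⊗ (x ⊕ (-3)) ⊗ (x ⊕ 3/4) ⊗ (x ⊕ 3/4) ⊗ (x ⊕ 3/4) ⊗ (x ⊕ 3/4) ⊗ (x ⊕ 5/3) ⊗ (x ⊕ 5/3) ⊗ (x ⊕ 5/3)
Answer: roots = -3 (mult 1), 3/4 (mult 4), 5/3 (mult 3)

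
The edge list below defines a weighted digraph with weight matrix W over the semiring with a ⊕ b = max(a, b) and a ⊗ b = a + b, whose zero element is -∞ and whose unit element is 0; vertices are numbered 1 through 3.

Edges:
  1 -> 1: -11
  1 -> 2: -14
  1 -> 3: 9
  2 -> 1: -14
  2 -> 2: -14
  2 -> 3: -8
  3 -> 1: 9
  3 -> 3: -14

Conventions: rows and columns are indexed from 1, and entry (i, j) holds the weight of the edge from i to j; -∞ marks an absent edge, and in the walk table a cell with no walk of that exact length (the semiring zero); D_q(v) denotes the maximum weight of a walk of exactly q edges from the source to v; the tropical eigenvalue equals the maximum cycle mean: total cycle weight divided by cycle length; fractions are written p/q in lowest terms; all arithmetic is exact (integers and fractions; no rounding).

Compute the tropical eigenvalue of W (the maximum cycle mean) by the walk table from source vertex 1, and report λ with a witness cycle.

q=0: [0, -∞, -∞]
q=1: [-11, -14, 9]
q=2: [18, -25, -2]
q=3: [7, 4, 27]
Optimal cycle mean attained by: cycle 1->3->1, total 9 + 9, length 2.
Answer: λ = 9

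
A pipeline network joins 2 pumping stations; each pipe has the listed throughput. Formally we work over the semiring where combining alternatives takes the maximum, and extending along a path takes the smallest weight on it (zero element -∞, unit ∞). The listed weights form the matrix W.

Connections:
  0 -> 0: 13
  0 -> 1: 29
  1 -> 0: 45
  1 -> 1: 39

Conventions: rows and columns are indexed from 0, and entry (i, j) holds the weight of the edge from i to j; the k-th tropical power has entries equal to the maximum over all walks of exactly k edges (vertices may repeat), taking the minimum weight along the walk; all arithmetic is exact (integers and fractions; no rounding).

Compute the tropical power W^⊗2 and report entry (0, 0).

W^⊗2:
  [29, 29]
  [39, 39]
Key observation: the optimum is the walk 0->1->0, with weight 29 min 45 = 29.
Optimal value attained by: walk 0->1->0.
Answer: (W^⊗2)[0][0] = 29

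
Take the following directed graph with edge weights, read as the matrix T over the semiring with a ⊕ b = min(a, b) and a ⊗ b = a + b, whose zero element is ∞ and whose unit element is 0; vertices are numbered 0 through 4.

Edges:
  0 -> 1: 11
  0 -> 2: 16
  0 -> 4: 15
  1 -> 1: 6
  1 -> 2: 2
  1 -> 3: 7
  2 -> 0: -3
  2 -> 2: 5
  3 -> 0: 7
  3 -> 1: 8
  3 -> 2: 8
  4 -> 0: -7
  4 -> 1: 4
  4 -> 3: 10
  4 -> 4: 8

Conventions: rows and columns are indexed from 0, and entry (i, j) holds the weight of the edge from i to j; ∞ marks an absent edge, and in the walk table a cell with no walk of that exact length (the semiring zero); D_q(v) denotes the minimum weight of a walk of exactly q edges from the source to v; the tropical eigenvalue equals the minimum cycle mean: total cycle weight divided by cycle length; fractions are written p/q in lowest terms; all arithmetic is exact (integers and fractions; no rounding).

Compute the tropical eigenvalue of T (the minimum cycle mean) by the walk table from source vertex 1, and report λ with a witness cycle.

q=0: [∞, 0, ∞, ∞, ∞]
q=1: [∞, 6, 2, 7, ∞]
q=2: [-1, 12, 7, 13, ∞]
q=3: [4, 10, 12, 19, 14]
q=4: [7, 15, 12, 17, 19]
q=5: [9, 18, 17, 22, 22]
Optimal cycle mean attained by: cycle 0->1->2->0, total 11 + 2 + (-3), length 3.
Answer: λ = 10/3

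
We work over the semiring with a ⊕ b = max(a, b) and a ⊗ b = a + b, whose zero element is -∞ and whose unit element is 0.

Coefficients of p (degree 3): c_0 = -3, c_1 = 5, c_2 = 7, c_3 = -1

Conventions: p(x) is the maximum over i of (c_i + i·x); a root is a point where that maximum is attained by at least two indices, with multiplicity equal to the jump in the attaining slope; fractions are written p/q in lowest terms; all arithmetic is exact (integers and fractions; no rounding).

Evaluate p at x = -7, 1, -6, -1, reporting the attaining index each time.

p(-7) = max(-3+0·(-7)=-3, 5+1·(-7)=-2, 7+2·(-7)=-7, -1+3·(-7)=-22) = -2 (attained by i=1)
p(1) = max(-3+0·1=-3, 5+1·1=6, 7+2·1=9, -1+3·1=2) = 9 (attained by i=2)
p(-6) = max(-3+0·(-6)=-3, 5+1·(-6)=-1, 7+2·(-6)=-5, -1+3·(-6)=-19) = -1 (attained by i=1)
p(-1) = max(-3+0·(-1)=-3, 5+1·(-1)=4, 7+2·(-1)=5, -1+3·(-1)=-4) = 5 (attained by i=2)
Answer: p(-7) = -2; p(1) = 9; p(-6) = -1; p(-1) = 5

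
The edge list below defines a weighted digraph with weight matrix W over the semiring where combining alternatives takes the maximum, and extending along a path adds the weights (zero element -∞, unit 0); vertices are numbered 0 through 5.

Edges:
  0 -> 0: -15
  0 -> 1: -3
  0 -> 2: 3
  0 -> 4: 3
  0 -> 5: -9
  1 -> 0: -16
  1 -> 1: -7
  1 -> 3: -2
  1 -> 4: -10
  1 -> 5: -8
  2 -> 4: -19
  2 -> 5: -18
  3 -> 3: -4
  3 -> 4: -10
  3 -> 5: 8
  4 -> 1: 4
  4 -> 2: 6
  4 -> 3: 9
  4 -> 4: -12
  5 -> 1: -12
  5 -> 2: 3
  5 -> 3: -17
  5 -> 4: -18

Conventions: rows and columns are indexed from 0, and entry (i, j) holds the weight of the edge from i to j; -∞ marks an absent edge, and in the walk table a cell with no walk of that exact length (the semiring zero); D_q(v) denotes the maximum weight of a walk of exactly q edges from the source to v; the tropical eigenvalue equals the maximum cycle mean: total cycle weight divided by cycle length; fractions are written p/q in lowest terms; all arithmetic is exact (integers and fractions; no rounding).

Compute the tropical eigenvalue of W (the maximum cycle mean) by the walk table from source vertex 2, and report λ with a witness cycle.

q=0: [-∞, -∞, 0, -∞, -∞, -∞]
q=1: [-∞, -∞, -∞, -∞, -19, -18]
q=2: [-∞, -15, -13, -10, -31, -∞]
q=3: [-31, -22, -25, -14, -20, -2]
q=4: [-38, -14, 1, -11, -20, -6]
q=5: [-30, -16, -3, -11, -18, -3]
q=6: [-32, -14, 0, -9, -21, -3]
Optimal cycle mean attained by: cycle 2->4->3->5->2, total (-19) + 9 + 8 + 3, length 4.
Answer: λ = 1/4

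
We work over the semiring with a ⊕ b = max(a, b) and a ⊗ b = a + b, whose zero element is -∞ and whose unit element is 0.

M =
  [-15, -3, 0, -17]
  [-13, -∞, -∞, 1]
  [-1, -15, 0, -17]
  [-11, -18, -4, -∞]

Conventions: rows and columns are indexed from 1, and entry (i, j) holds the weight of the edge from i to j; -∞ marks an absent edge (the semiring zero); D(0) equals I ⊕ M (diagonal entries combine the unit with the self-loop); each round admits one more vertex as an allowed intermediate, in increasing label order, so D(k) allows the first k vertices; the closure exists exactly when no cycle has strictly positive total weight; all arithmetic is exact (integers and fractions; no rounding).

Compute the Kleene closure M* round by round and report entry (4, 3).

D(0):
  [0, -3, 0, -17]
  [-13, 0, -∞, 1]
  [-1, -15, 0, -17]
  [-11, -18, -4, 0]
D(1):
  [0, -3, 0, -17]
  [-13, 0, -13, 1]
  [-1, -4, 0, -17]
  [-11, -14, -4, 0]
D(2):
  [0, -3, 0, -2]
  [-13, 0, -13, 1]
  [-1, -4, 0, -3]
  [-11, -14, -4, 0]
D(3):
  [0, -3, 0, -2]
  [-13, 0, -13, 1]
  [-1, -4, 0, -3]
  [-5, -8, -4, 0]
D(4):
  [0, -3, 0, -2]
  [-4, 0, -3, 1]
  [-1, -4, 0, -3]
  [-5, -8, -4, 0]
Answer: M*[4][3] = -4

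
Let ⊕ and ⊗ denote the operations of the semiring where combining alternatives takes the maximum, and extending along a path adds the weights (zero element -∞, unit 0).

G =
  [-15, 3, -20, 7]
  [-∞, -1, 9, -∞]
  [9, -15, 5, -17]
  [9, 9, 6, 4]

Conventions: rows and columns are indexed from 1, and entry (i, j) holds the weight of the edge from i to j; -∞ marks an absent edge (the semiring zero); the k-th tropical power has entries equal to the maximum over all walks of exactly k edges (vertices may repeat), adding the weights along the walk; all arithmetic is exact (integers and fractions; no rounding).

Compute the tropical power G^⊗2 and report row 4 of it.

G^⊗2:
  [16, 16, 13, 11]
  [18, -2, 14, -8]
  [14, 12, 10, 16]
  [15, 13, 18, 16]
Answer: row 4 of G^⊗2 = [15, 13, 18, 16]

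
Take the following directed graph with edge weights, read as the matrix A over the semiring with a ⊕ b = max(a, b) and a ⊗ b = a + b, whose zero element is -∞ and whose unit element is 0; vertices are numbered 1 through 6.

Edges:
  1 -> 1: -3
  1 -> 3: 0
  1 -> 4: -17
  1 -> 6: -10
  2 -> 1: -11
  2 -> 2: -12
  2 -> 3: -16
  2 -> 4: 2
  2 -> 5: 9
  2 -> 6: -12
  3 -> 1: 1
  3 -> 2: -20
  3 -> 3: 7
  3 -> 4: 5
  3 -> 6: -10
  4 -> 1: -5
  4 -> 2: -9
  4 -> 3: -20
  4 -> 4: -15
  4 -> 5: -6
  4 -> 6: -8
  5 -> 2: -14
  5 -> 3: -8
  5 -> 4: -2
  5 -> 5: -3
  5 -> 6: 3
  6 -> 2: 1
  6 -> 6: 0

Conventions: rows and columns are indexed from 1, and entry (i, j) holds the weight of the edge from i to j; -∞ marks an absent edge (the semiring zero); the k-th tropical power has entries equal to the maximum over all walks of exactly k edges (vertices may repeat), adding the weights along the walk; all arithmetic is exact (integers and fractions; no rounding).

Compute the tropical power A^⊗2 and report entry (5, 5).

A^⊗2:
  [1, -9, 7, 5, -23, -10]
  [-3, -5, 1, 7, 6, 12]
  [8, -4, 14, 12, -1, -3]
  [-8, -7, -5, -7, 0, -3]
  [-7, 4, -1, -3, -5, 3]
  [-10, 1, -15, 3, 10, 0]
Key observation: the optimum is the walk 5->2->5, with weight (-14) + 9 = -5.
Optimal value attained by: walk 5->2->5.
Answer: (A^⊗2)[5][5] = -5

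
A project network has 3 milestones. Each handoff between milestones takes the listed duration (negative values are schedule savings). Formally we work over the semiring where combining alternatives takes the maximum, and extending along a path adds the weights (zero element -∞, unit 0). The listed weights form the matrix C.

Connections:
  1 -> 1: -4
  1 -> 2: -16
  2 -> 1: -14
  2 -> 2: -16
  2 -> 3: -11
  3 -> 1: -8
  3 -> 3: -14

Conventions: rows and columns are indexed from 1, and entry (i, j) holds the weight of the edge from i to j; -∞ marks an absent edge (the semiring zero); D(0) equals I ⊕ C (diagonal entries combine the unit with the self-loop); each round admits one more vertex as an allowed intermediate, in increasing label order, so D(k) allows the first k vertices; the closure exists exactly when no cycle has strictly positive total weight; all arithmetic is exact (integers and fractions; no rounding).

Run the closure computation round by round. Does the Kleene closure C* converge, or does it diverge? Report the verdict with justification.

D(0):
  [0, -16, -∞]
  [-14, 0, -11]
  [-8, -∞, 0]
D(1):
  [0, -16, -∞]
  [-14, 0, -11]
  [-8, -24, 0]
D(2):
  [0, -16, -27]
  [-14, 0, -11]
  [-8, -24, 0]
D(3):
  [0, -16, -27]
  [-14, 0, -11]
  [-8, -24, 0]
Key observation: every diagonal entry stays at the unit through all rounds, so no improving cycle exists.
Answer: CONVERGES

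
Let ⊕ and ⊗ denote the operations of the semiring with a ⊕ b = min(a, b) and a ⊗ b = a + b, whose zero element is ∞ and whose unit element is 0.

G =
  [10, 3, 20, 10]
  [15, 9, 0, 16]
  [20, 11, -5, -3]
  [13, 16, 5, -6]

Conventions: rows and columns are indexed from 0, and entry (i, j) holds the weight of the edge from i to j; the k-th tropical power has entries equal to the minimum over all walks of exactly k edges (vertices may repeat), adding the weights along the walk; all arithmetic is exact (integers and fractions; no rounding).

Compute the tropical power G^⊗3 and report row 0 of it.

G^⊗2:
  [18, 12, 3, 4]
  [20, 11, -5, -3]
  [10, 6, -10, -9]
  [7, 10, -1, -12]
G^⊗3:
  [17, 14, -2, -2]
  [10, 6, -10, -9]
  [4, 1, -15, -15]
  [1, 4, -7, -18]
Answer: row 0 of G^⊗3 = [17, 14, -2, -2]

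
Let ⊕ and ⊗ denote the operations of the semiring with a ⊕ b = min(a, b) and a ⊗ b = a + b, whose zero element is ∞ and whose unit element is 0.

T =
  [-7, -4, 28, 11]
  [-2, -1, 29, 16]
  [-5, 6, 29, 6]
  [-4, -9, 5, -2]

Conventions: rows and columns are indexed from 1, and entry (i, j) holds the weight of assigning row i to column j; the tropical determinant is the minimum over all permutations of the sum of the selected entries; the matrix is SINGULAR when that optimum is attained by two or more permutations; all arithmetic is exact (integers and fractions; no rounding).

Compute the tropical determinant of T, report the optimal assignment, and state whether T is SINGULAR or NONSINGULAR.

σ = (1, 2, 3, 4): (-7) + (-1) + 29 + (-2) = 19
σ = (1, 2, 4, 3): (-7) + (-1) + 6 + 5 = 3
σ = (1, 3, 2, 4): (-7) + 29 + 6 + (-2) = 26
σ = (1, 3, 4, 2): (-7) + 29 + 6 + (-9) = 19
σ = (1, 4, 2, 3): (-7) + 16 + 6 + 5 = 20
σ = (1, 4, 3, 2): (-7) + 16 + 29 + (-9) = 29
σ = (2, 1, 3, 4): (-4) + (-2) + 29 + (-2) = 21
σ = (2, 1, 4, 3): (-4) + (-2) + 6 + 5 = 5
σ = (2, 3, 1, 4): (-4) + 29 + (-5) + (-2) = 18
σ = (2, 3, 4, 1): (-4) + 29 + 6 + (-4) = 27
σ = (2, 4, 1, 3): (-4) + 16 + (-5) + 5 = 12
σ = (2, 4, 3, 1): (-4) + 16 + 29 + (-4) = 37
σ = (3, 1, 2, 4): 28 + (-2) + 6 + (-2) = 30
σ = (3, 1, 4, 2): 28 + (-2) + 6 + (-9) = 23
σ = (3, 2, 1, 4): 28 + (-1) + (-5) + (-2) = 20
σ = (3, 2, 4, 1): 28 + (-1) + 6 + (-4) = 29
σ = (3, 4, 1, 2): 28 + 16 + (-5) + (-9) = 30
σ = (3, 4, 2, 1): 28 + 16 + 6 + (-4) = 46
σ = (4, 1, 2, 3): 11 + (-2) + 6 + 5 = 20
σ = (4, 1, 3, 2): 11 + (-2) + 29 + (-9) = 29
σ = (4, 2, 1, 3): 11 + (-1) + (-5) + 5 = 10
σ = (4, 2, 3, 1): 11 + (-1) + 29 + (-4) = 35
σ = (4, 3, 1, 2): 11 + 29 + (-5) + (-9) = 26
σ = (4, 3, 2, 1): 11 + 29 + 6 + (-4) = 42
Optimal value attained by: σ = (1, 2, 4, 3).
Answer: det⊕(T) = 3; verdict: NONSINGULAR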